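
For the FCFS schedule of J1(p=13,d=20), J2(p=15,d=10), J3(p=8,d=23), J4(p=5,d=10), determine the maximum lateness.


Lateness per job (L = C - d):
  J1: C=13, d=20, L=-7
  J2: C=28, d=10, L=18
  J3: C=36, d=23, L=13
  J4: C=41, d=10, L=31
Lmax = max(-7, 18, 13, 31)
= 31


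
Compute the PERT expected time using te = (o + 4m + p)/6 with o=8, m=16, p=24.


te = (o + 4m + p) / 6
= (8 + 4×16 + 24) / 6
= (8 + 64 + 24) / 6
= 96 / 6
= 16.00


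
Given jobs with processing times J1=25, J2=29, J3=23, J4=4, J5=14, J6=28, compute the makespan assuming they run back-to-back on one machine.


Sequential makespan: sum all processing times
= 25 + 29 + 23 + 4 + 14 + 28
= 123 time units


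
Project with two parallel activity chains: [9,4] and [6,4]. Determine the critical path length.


Path A: 9 + 4 = 13
Path B: 6 + 4 = 10
Critical path = longest = max(13, 10)
= 13 (Path A)


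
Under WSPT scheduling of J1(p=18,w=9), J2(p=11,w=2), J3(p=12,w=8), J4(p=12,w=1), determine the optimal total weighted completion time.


WSPT order (by p/w): J3 → J1 → J2 → J4
  J3: C=12, w·C=8×12=96
  J1: C=30, w·C=9×30=270
  J2: C=41, w·C=2×41=82
  J4: C=53, w·C=1×53=53
Σ w·C = 501
= 501


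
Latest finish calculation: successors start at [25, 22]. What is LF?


LF = min of all successor start times
Successors start at: [25, 22]
LF = min(25, 22)
= 22


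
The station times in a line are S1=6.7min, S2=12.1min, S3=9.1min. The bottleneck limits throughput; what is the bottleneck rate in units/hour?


Bottleneck = longest station time
Station times: [6.7, 12.1, 9.1]
Max = 12.1 min
Rate = 60 / 12.1
= 4.96 units/hour (bottleneck: 12.1min)


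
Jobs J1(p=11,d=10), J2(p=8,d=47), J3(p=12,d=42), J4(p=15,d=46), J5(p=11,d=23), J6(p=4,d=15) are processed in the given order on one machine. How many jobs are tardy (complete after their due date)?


Completion vs due date:
  J1: C=11, d=10 → TARDY
  J2: C=19, d=47 → on time
  J3: C=31, d=42 → on time
  J4: C=46, d=46 → on time
  J5: C=57, d=23 → TARDY
  J6: C=61, d=15 → TARDY
Tardy jobs: J1, J5, J6
Count = 3


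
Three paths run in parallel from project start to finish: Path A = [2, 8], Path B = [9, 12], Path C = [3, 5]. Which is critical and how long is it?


Path A: 2 + 8 = 10
Path B: 9 + 12 = 21
Path C: 3 + 5 = 8
Critical path = longest = max(10, 21, 8)
= 21 (Path B)


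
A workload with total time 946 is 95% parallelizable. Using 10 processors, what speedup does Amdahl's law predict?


Amdahl's law: T_p = T × ((1-p) + p/N)
= 946 × ((1-0.95) + 0.95/10)
= 946 × (0.05 + 0.0950)
= 946 × 0.1450
= 137.17
Speedup = 946/137.17
= 6.90×


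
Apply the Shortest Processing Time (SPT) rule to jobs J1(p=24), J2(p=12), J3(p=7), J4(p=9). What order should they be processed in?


SPT: sort by shortest processing time
  J3: p=7
  J4: p=9
  J2: p=12
  J1: p=24
Order: J3 → J4 → J2 → J1


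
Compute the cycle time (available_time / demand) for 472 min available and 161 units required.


Cycle time = available time / demand
= 472 / 161
= 2.93 min/unit


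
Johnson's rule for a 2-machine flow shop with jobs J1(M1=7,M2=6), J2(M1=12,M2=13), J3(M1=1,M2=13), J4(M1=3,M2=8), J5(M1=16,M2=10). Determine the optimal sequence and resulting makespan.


Johnson's rule:
Group 1 (M1≤M2, sort by M1): ['J3', 'J4', 'J2']
Group 2 (M1>M2, sort desc M2): ['J5', 'J1']
Sequence: J3 → J4 → J2 → J5 → J1
Makespan calculation:
  J3: M1 done=1, M2 done=14
  J4: M1 done=4, M2 done=22
  J2: M1 done=16, M2 done=35
  J5: M1 done=32, M2 done=45
  J1: M1 done=39, M2 done=51
= Sequence: J3 → J4 → J2 → J5 → J1, Makespan: 51


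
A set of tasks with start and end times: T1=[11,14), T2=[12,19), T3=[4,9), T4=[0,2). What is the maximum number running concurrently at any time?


Check each time point for overlaps:
  t=12: 2 tasks active (T1, T2)
Max concurrent = 2


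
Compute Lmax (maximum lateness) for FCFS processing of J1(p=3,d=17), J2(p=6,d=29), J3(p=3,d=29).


Lateness per job (L = C - d):
  J1: C=3, d=17, L=-14
  J2: C=9, d=29, L=-20
  J3: C=12, d=29, L=-17
Lmax = max(-14, -20, -17)
= -14


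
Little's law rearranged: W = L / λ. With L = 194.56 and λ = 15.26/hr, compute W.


Little's law: L = λW → W = L / λ
= 194.56 / 15.26
= 12.75 hours


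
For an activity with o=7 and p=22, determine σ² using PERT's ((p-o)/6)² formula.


σ² = ((p - o) / 6)² = (p - o)² / 36
= (22 - 7)² / 36
= 15² / 36
= 225 / 36
= 6.2500


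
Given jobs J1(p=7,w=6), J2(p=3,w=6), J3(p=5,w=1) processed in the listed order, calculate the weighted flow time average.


Completion times:
  J1: C=7, w×C=6×7=42
  J2: C=10, w×C=6×10=60
  J3: C=15, w×C=1×15=15
Sum w×C = 117
Sum w = 13
Weighted avg = 117/13
= 9.00


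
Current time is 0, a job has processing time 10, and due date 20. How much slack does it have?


Slack = due - current_time - processing
= 20 - 0 - 10
= 10


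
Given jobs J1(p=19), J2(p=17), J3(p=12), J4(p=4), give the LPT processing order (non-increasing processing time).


LPT: sort by longest processing time first
  J1: p=19
  J2: p=17
  J3: p=12
  J4: p=4
Order: J1 → J2 → J3 → J4


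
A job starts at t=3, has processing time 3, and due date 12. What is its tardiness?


Completion = start + processing = 3 + 3 = 6
Tardiness = max(0, C - d) = max(0, 6 - 12)
= max(0, -6)
= 0


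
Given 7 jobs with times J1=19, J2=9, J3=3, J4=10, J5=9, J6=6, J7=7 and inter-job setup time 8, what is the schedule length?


Makespan = Σ processing + (n-1) × setup
= (19 + 9 + 3 + 10 + 9 + 6 + 7) + (7-1)×8
= 63 + 48
= 111 time units


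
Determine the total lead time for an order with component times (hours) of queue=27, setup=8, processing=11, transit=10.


Lead time = queue + setup + processing + transit
= 27 + 8 + 11 + 10
= 56 hours


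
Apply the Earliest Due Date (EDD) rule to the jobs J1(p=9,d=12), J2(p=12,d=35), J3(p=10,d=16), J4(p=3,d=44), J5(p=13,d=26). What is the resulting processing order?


EDD: sort by earliest due date
  J1: d=12, p=9
  J3: d=16, p=10
  J5: d=26, p=13
  J2: d=35, p=12
  J4: d=44, p=3
Order: J1 → J3 → J5 → J2 → J4


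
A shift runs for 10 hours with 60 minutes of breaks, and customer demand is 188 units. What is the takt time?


Available = 10×60 - 60 = 540 min
Takt time = 540 / 188
= 2.87 min/unit


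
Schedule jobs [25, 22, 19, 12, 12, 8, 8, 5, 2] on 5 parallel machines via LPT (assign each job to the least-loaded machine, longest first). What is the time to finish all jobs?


Jobs (LPT sorted): [25, 22, 19, 12, 12, 8, 8, 5, 2]
Machines: 5
  J=25 → Machine 1 (load: 0+25=25)
  J=22 → Machine 2 (load: 0+22=22)
  J=19 → Machine 3 (load: 0+19=19)
  J=12 → Machine 4 (load: 0+12=12)
  J=12 → Machine 5 (load: 0+12=12)
  J=8 → Machine 4 (load: 12+8=20)
  J=8 → Machine 5 (load: 12+8=20)
  J=5 → Machine 3 (load: 19+5=24)
  J=2 → Machine 4 (load: 20+2=22)
Machine loads: [25, 22, 24, 22, 20]
Makespan = max = 25 time units


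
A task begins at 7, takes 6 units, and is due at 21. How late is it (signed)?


Completion = 7 + 6 = 13
Lateness = C - d = 13 - 21
= -8


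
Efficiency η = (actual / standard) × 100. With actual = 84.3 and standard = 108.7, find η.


Efficiency = (actual / standard) × 100
= (84.3 / 108.7) × 100
= 77.6%


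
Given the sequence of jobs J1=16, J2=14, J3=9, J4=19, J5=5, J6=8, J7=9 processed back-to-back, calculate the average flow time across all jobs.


Completion times:
  J1: completes at 16
  J2: completes at 30
  J3: completes at 39
  J4: completes at 58
  J5: completes at 63
  J6: completes at 71
  J7: completes at 80
Sum = 357
Average = 357/7
= 51.00


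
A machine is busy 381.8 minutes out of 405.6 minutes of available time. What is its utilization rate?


Utilization = busy / total × 100
= 381.8 / 405.6 × 100
= 94.1%


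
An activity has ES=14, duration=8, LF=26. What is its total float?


EF = ES + duration = 14 + 8 = 22
LS = LF - duration = 26 - 8 = 18
Total Float = LF - EF = 26 - 22
(or LS - ES = 18 - 14)
= 4


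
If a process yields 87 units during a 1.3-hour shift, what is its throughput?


Throughput = units / time
= 87 / 1.3
= 66.9 units/hour


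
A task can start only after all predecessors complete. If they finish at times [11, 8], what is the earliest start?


ES = max of all predecessor completion times
Predecessors: [11, 8]
ES = max(11, 8)
= 11


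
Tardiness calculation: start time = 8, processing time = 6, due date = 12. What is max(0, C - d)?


Completion = start + processing = 8 + 6 = 14
Tardiness = max(0, C - d) = max(0, 14 - 12)
= max(0, 2)
= 2


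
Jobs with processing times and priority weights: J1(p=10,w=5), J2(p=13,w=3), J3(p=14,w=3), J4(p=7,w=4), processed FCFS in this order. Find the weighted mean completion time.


Completion times:
  J1: C=10, w×C=5×10=50
  J2: C=23, w×C=3×23=69
  J3: C=37, w×C=3×37=111
  J4: C=44, w×C=4×44=176
Sum w×C = 406
Sum w = 15
Weighted avg = 406/15
= 27.07


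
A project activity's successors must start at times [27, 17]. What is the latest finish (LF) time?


LF = min of all successor start times
Successors start at: [27, 17]
LF = min(27, 17)
= 17


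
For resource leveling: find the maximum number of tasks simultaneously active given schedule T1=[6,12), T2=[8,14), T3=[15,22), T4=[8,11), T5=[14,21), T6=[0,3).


Check each time point for overlaps:
  t=8: 3 tasks active (T1, T2, T4)
Max concurrent = 3


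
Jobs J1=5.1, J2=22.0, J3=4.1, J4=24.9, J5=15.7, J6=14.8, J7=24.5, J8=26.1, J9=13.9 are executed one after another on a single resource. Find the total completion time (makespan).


Sequential makespan: sum all processing times
= 5.1 + 22.0 + 4.1 + 24.9 + 15.7 + 14.8 + 24.5 + 26.1 + 13.9
= 151.1 time units


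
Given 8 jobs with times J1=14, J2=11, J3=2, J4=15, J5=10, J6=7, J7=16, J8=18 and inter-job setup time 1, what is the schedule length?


Makespan = Σ processing + (n-1) × setup
= (14 + 11 + 2 + 15 + 10 + 7 + 16 + 18) + (8-1)×1
= 93 + 7
= 100 time units


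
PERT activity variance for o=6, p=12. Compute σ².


σ² = ((p - o) / 6)² = (p - o)² / 36
= (12 - 6)² / 36
= 6² / 36
= 36 / 36
= 1.0000


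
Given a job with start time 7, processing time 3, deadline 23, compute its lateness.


Completion = 7 + 3 = 10
Lateness = C - d = 10 - 23
= -13


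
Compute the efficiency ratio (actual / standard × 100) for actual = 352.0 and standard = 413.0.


Efficiency = (actual / standard) × 100
= (352.0 / 413.0) × 100
= 85.2%


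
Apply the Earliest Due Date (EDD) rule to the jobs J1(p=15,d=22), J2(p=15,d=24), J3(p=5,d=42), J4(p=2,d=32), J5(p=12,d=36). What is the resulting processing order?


EDD: sort by earliest due date
  J1: d=22, p=15
  J2: d=24, p=15
  J4: d=32, p=2
  J5: d=36, p=12
  J3: d=42, p=5
Order: J1 → J2 → J4 → J5 → J3


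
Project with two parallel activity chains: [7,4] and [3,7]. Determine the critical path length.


Path A: 7 + 4 = 11
Path B: 3 + 7 = 10
Critical path = longest = max(11, 10)
= 11 (Path A)


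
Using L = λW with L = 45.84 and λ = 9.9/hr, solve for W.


Little's law: L = λW → W = L / λ
= 45.84 / 9.9
= 4.63 hours


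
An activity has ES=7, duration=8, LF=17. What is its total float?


EF = ES + duration = 7 + 8 = 15
LS = LF - duration = 17 - 8 = 9
Total Float = LF - EF = 17 - 15
(or LS - ES = 9 - 7)
= 2


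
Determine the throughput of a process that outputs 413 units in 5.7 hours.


Throughput = units / time
= 413 / 5.7
= 72.5 units/hour


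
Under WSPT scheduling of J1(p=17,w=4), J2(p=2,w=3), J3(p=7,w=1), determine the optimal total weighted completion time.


WSPT order (by p/w): J2 → J1 → J3
  J2: C=2, w·C=3×2=6
  J1: C=19, w·C=4×19=76
  J3: C=26, w·C=1×26=26
Σ w·C = 108
= 108


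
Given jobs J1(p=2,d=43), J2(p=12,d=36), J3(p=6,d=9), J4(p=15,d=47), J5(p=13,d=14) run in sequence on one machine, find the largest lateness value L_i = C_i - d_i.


Lateness per job (L = C - d):
  J1: C=2, d=43, L=-41
  J2: C=14, d=36, L=-22
  J3: C=20, d=9, L=11
  J4: C=35, d=47, L=-12
  J5: C=48, d=14, L=34
Lmax = max(-41, -22, 11, -12, 34)
= 34


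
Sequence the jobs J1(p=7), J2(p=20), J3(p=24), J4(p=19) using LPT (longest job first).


LPT: sort by longest processing time first
  J3: p=24
  J2: p=20
  J4: p=19
  J1: p=7
Order: J3 → J2 → J4 → J1


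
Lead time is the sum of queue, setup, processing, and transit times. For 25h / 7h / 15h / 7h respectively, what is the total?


Lead time = queue + setup + processing + transit
= 25 + 7 + 15 + 7
= 54 hours


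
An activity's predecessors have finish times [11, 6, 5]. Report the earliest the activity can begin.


ES = max of all predecessor completion times
Predecessors: [11, 6, 5]
ES = max(11, 6, 5)
= 11


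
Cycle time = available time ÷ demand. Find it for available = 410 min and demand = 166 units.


Cycle time = available time / demand
= 410 / 166
= 2.47 min/unit


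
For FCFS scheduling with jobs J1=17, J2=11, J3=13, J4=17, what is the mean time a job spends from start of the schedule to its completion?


Completion times:
  J1: completes at 17
  J2: completes at 28
  J3: completes at 41
  J4: completes at 58
Sum = 144
Average = 144/4
= 36.00


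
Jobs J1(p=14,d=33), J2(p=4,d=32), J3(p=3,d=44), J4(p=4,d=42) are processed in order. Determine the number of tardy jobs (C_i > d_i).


Completion vs due date:
  J1: C=14, d=33 → on time
  J2: C=18, d=32 → on time
  J3: C=21, d=44 → on time
  J4: C=25, d=42 → on time
Tardy jobs: none
Count = 0


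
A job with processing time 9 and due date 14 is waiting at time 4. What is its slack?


Slack = due - current_time - processing
= 14 - 4 - 9
= 1


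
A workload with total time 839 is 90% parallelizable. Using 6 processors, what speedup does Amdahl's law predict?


Amdahl's law: T_p = T × ((1-p) + p/N)
= 839 × ((1-0.9) + 0.9/6)
= 839 × (0.10 + 0.1500)
= 839 × 0.2500
= 209.75
Speedup = 839/209.75
= 4.00×


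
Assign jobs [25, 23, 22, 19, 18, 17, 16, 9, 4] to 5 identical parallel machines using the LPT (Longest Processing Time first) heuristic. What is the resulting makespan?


Jobs (LPT sorted): [25, 23, 22, 19, 18, 17, 16, 9, 4]
Machines: 5
  J=25 → Machine 1 (load: 0+25=25)
  J=23 → Machine 2 (load: 0+23=23)
  J=22 → Machine 3 (load: 0+22=22)
  J=19 → Machine 4 (load: 0+19=19)
  J=18 → Machine 5 (load: 0+18=18)
  J=17 → Machine 5 (load: 18+17=35)
  J=16 → Machine 4 (load: 19+16=35)
  J=9 → Machine 3 (load: 22+9=31)
  J=4 → Machine 2 (load: 23+4=27)
Machine loads: [25, 27, 31, 35, 35]
Makespan = max = 35 time units


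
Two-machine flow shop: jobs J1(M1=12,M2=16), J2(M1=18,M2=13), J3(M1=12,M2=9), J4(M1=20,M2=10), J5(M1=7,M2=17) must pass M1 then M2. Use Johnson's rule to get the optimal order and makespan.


Johnson's rule:
Group 1 (M1≤M2, sort by M1): ['J5', 'J1']
Group 2 (M1>M2, sort desc M2): ['J2', 'J4', 'J3']
Sequence: J5 → J1 → J2 → J4 → J3
Makespan calculation:
  J5: M1 done=7, M2 done=24
  J1: M1 done=19, M2 done=40
  J2: M1 done=37, M2 done=53
  J4: M1 done=57, M2 done=67
  J3: M1 done=69, M2 done=78
= Sequence: J5 → J1 → J2 → J4 → J3, Makespan: 78


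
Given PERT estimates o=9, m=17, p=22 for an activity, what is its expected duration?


te = (o + 4m + p) / 6
= (9 + 4×17 + 22) / 6
= (9 + 68 + 22) / 6
= 99 / 6
= 16.50


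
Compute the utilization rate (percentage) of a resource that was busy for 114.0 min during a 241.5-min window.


Utilization = busy / total × 100
= 114.0 / 241.5 × 100
= 47.2%


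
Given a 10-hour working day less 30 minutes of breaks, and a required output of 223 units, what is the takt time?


Available = 10×60 - 30 = 570 min
Takt time = 570 / 223
= 2.56 min/unit


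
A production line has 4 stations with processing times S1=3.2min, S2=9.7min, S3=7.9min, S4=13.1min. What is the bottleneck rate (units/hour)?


Bottleneck = longest station time
Station times: [3.2, 9.7, 7.9, 13.1]
Max = 13.1 min
Rate = 60 / 13.1
= 4.58 units/hour (bottleneck: 13.1min)


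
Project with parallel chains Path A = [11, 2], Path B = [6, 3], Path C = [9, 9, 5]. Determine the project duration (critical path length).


Path A: 11 + 2 = 13
Path B: 6 + 3 = 9
Path C: 9 + 9 + 5 = 23
Critical path = longest = max(13, 9, 23)
= 23 (Path C)


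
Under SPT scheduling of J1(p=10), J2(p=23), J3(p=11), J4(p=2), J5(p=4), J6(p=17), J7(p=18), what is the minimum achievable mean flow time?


SPT order: J4 → J5 → J1 → J3 → J6 → J7 → J2
Completion times:
  J4: C=2
  J5: C=6
  J1: C=16
  J3: C=27
  J6: C=44
  J7: C=62
  J2: C=85
Sum = 242, n = 7
Mean flow = 242/7
= 34.57


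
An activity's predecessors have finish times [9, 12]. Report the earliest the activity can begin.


ES = max of all predecessor completion times
Predecessors: [9, 12]
ES = max(9, 12)
= 12


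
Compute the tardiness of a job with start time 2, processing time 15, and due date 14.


Completion = start + processing = 2 + 15 = 17
Tardiness = max(0, C - d) = max(0, 17 - 14)
= max(0, 3)
= 3


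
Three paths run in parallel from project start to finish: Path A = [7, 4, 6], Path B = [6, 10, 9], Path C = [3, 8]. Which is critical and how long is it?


Path A: 7 + 4 + 6 = 17
Path B: 6 + 10 + 9 = 25
Path C: 3 + 8 = 11
Critical path = longest = max(17, 25, 11)
= 25 (Path B)


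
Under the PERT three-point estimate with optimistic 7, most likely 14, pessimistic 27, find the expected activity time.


te = (o + 4m + p) / 6
= (7 + 4×14 + 27) / 6
= (7 + 56 + 27) / 6
= 90 / 6
= 15.00


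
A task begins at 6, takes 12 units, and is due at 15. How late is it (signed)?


Completion = 6 + 12 = 18
Lateness = C - d = 18 - 15
= 3


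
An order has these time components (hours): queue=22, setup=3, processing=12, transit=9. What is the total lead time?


Lead time = queue + setup + processing + transit
= 22 + 3 + 12 + 9
= 46 hours


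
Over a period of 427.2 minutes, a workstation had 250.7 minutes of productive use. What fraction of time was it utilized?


Utilization = busy / total × 100
= 250.7 / 427.2 × 100
= 58.7%


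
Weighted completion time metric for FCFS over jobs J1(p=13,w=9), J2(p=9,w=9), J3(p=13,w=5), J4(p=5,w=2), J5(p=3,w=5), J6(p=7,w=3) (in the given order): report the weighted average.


Completion times:
  J1: C=13, w×C=9×13=117
  J2: C=22, w×C=9×22=198
  J3: C=35, w×C=5×35=175
  J4: C=40, w×C=2×40=80
  J5: C=43, w×C=5×43=215
  J6: C=50, w×C=3×50=150
Sum w×C = 935
Sum w = 33
Weighted avg = 935/33
= 28.33


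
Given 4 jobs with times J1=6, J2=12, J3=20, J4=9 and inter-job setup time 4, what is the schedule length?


Makespan = Σ processing + (n-1) × setup
= (6 + 12 + 20 + 9) + (4-1)×4
= 47 + 12
= 59 time units


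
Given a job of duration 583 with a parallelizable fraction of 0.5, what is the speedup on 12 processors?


Amdahl's law: T_p = T × ((1-p) + p/N)
= 583 × ((1-0.5) + 0.5/12)
= 583 × (0.50 + 0.0417)
= 583 × 0.5417
= 315.79
Speedup = 583/315.79
= 1.85×


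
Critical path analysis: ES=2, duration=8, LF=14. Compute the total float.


EF = ES + duration = 2 + 8 = 10
LS = LF - duration = 14 - 8 = 6
Total Float = LF - EF = 14 - 10
(or LS - ES = 6 - 2)
= 4


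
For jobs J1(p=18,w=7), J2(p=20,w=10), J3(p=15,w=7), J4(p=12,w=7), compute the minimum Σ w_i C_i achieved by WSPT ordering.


WSPT order (by p/w): J4 → J2 → J3 → J1
  J4: C=12, w·C=7×12=84
  J2: C=32, w·C=10×32=320
  J3: C=47, w·C=7×47=329
  J1: C=65, w·C=7×65=455
Σ w·C = 1188
= 1188


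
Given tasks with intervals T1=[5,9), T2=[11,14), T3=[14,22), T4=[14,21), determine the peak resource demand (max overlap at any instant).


Check each time point for overlaps:
  t=14: 2 tasks active (T3, T4)
Max concurrent = 2


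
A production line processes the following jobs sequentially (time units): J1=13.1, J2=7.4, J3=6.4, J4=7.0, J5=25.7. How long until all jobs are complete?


Sequential makespan: sum all processing times
= 13.1 + 7.4 + 6.4 + 7.0 + 25.7
= 59.6 time units


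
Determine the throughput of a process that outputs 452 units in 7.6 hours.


Throughput = units / time
= 452 / 7.6
= 59.5 units/hour


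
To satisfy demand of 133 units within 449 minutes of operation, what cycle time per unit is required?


Cycle time = available time / demand
= 449 / 133
= 3.38 min/unit


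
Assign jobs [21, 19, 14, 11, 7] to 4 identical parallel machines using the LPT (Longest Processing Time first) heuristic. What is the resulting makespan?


Jobs (LPT sorted): [21, 19, 14, 11, 7]
Machines: 4
  J=21 → Machine 1 (load: 0+21=21)
  J=19 → Machine 2 (load: 0+19=19)
  J=14 → Machine 3 (load: 0+14=14)
  J=11 → Machine 4 (load: 0+11=11)
  J=7 → Machine 4 (load: 11+7=18)
Machine loads: [21, 19, 14, 18]
Makespan = max = 21 time units


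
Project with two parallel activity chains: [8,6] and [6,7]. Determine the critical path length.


Path A: 8 + 6 = 14
Path B: 6 + 7 = 13
Critical path = longest = max(14, 13)
= 14 (Path A)


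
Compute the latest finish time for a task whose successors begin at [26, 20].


LF = min of all successor start times
Successors start at: [26, 20]
LF = min(26, 20)
= 20


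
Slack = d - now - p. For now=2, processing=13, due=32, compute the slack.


Slack = due - current_time - processing
= 32 - 2 - 13
= 17


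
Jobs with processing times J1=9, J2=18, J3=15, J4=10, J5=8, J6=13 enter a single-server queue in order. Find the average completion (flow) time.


Completion times:
  J1: completes at 9
  J2: completes at 27
  J3: completes at 42
  J4: completes at 52
  J5: completes at 60
  J6: completes at 73
Sum = 263
Average = 263/6
= 43.83


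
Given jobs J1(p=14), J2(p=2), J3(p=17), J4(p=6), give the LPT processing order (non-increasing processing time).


LPT: sort by longest processing time first
  J3: p=17
  J1: p=14
  J4: p=6
  J2: p=2
Order: J3 → J1 → J4 → J2


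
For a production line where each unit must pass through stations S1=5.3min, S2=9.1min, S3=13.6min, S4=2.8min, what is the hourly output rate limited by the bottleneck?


Bottleneck = longest station time
Station times: [5.3, 9.1, 13.6, 2.8]
Max = 13.6 min
Rate = 60 / 13.6
= 4.41 units/hour (bottleneck: 13.6min)


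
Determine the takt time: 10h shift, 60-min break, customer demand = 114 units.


Available = 10×60 - 60 = 540 min
Takt time = 540 / 114
= 4.74 min/unit


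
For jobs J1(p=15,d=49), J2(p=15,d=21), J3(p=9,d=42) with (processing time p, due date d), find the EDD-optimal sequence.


EDD: sort by earliest due date
  J2: d=21, p=15
  J3: d=42, p=9
  J1: d=49, p=15
Order: J2 → J3 → J1


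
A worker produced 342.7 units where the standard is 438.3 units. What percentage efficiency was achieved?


Efficiency = (actual / standard) × 100
= (342.7 / 438.3) × 100
= 78.2%


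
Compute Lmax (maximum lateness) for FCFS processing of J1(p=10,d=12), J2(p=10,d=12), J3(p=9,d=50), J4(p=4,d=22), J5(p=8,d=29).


Lateness per job (L = C - d):
  J1: C=10, d=12, L=-2
  J2: C=20, d=12, L=8
  J3: C=29, d=50, L=-21
  J4: C=33, d=22, L=11
  J5: C=41, d=29, L=12
Lmax = max(-2, 8, -21, 11, 12)
= 12


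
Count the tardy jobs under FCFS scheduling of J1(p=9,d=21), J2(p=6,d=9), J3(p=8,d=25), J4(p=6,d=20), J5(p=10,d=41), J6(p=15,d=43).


Completion vs due date:
  J1: C=9, d=21 → on time
  J2: C=15, d=9 → TARDY
  J3: C=23, d=25 → on time
  J4: C=29, d=20 → TARDY
  J5: C=39, d=41 → on time
  J6: C=54, d=43 → TARDY
Tardy jobs: J2, J4, J6
Count = 3


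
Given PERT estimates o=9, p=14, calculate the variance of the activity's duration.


σ² = ((p - o) / 6)² = (p - o)² / 36
= (14 - 9)² / 36
= 5² / 36
= 25 / 36
= 0.6944


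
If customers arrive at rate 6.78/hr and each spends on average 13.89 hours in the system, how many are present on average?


Little's law: L = λ × W
= 6.78 × 13.89
= 94.17


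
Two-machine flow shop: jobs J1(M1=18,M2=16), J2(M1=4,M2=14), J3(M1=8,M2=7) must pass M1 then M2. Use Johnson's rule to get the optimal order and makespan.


Johnson's rule:
Group 1 (M1≤M2, sort by M1): ['J2']
Group 2 (M1>M2, sort desc M2): ['J1', 'J3']
Sequence: J2 → J1 → J3
Makespan calculation:
  J2: M1 done=4, M2 done=18
  J1: M1 done=22, M2 done=38
  J3: M1 done=30, M2 done=45
= Sequence: J2 → J1 → J3, Makespan: 45


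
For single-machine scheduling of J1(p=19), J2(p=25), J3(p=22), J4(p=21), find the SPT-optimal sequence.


SPT: sort by shortest processing time
  J1: p=19
  J4: p=21
  J3: p=22
  J2: p=25
Order: J1 → J4 → J3 → J2


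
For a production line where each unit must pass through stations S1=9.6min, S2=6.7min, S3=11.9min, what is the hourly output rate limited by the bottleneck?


Bottleneck = longest station time
Station times: [9.6, 6.7, 11.9]
Max = 11.9 min
Rate = 60 / 11.9
= 5.04 units/hour (bottleneck: 11.9min)


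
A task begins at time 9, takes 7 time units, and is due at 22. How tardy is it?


Completion = start + processing = 9 + 7 = 16
Tardiness = max(0, C - d) = max(0, 16 - 22)
= max(0, -6)
= 0


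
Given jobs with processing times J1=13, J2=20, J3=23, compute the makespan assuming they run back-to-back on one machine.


Sequential makespan: sum all processing times
= 13 + 20 + 23
= 56 time units


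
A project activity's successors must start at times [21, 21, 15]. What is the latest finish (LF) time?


LF = min of all successor start times
Successors start at: [21, 21, 15]
LF = min(21, 21, 15)
= 15


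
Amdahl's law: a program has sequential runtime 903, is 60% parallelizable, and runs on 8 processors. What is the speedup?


Amdahl's law: T_p = T × ((1-p) + p/N)
= 903 × ((1-0.6) + 0.6/8)
= 903 × (0.40 + 0.0750)
= 903 × 0.4750
= 428.93
Speedup = 903/428.93
= 2.11×


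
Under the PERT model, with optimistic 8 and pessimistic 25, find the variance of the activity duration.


σ² = ((p - o) / 6)² = (p - o)² / 36
= (25 - 8)² / 36
= 17² / 36
= 289 / 36
= 8.0278


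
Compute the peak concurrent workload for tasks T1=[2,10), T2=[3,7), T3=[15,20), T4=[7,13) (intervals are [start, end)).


Check each time point for overlaps:
  t=3: 2 tasks active (T1, T2)
Max concurrent = 2


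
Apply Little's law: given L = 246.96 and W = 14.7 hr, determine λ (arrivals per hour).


Little's law: L = λW → λ = L / W
= 246.96 / 14.7
= 16.80 per hour


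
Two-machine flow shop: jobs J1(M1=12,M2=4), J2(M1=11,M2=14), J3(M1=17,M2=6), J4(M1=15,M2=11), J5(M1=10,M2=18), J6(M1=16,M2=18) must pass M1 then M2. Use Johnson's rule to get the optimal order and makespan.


Johnson's rule:
Group 1 (M1≤M2, sort by M1): ['J5', 'J2', 'J6']
Group 2 (M1>M2, sort desc M2): ['J4', 'J3', 'J1']
Sequence: J5 → J2 → J6 → J4 → J3 → J1
Makespan calculation:
  J5: M1 done=10, M2 done=28
  J2: M1 done=21, M2 done=42
  J6: M1 done=37, M2 done=60
  J4: M1 done=52, M2 done=71
  J3: M1 done=69, M2 done=77
  J1: M1 done=81, M2 done=85
= Sequence: J5 → J2 → J6 → J4 → J3 → J1, Makespan: 85


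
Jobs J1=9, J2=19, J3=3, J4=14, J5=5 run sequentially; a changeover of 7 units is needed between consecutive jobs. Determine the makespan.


Makespan = Σ processing + (n-1) × setup
= (9 + 19 + 3 + 14 + 5) + (5-1)×7
= 50 + 28
= 78 time units


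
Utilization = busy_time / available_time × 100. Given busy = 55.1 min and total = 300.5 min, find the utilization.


Utilization = busy / total × 100
= 55.1 / 300.5 × 100
= 18.3%


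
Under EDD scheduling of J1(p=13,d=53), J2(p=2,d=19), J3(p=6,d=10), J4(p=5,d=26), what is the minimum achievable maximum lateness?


EDD order: J3 → J2 → J4 → J1
Completion and lateness:
  J3: C=6, d=10, L=6-10=-4
  J2: C=8, d=19, L=8-19=-11
  J4: C=13, d=26, L=13-26=-13
  J1: C=26, d=53, L=26-53=-27
Lmax = max(-4, -11, -13, -27)
= -4


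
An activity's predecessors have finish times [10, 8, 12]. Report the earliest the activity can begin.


ES = max of all predecessor completion times
Predecessors: [10, 8, 12]
ES = max(10, 8, 12)
= 12


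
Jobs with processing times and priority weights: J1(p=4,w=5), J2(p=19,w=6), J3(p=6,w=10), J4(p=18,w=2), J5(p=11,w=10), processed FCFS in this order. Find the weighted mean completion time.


Completion times:
  J1: C=4, w×C=5×4=20
  J2: C=23, w×C=6×23=138
  J3: C=29, w×C=10×29=290
  J4: C=47, w×C=2×47=94
  J5: C=58, w×C=10×58=580
Sum w×C = 1122
Sum w = 33
Weighted avg = 1122/33
= 34.00


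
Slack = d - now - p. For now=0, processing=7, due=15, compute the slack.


Slack = due - current_time - processing
= 15 - 0 - 7
= 8


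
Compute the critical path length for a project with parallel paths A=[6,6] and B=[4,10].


Path A: 6 + 6 = 12
Path B: 4 + 10 = 14
Critical path = longest = max(12, 14)
= 14 (Path B)


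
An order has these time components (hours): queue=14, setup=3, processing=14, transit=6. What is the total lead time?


Lead time = queue + setup + processing + transit
= 14 + 3 + 14 + 6
= 37 hours


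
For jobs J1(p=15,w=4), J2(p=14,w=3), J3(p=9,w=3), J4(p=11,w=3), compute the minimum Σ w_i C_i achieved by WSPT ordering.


WSPT order (by p/w): J3 → J4 → J1 → J2
  J3: C=9, w·C=3×9=27
  J4: C=20, w·C=3×20=60
  J1: C=35, w·C=4×35=140
  J2: C=49, w·C=3×49=147
Σ w·C = 374
= 374


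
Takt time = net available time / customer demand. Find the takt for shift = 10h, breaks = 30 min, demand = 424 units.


Available = 10×60 - 30 = 570 min
Takt time = 570 / 424
= 1.34 min/unit


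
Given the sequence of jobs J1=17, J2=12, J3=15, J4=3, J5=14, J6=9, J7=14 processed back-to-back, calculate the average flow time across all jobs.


Completion times:
  J1: completes at 17
  J2: completes at 29
  J3: completes at 44
  J4: completes at 47
  J5: completes at 61
  J6: completes at 70
  J7: completes at 84
Sum = 352
Average = 352/7
= 50.29


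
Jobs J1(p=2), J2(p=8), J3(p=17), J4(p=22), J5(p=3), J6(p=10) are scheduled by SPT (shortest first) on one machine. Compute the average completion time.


SPT order: J1 → J5 → J2 → J6 → J3 → J4
Completion times:
  J1: C=2
  J5: C=5
  J2: C=13
  J6: C=23
  J3: C=40
  J4: C=62
Sum = 145, n = 6
Mean flow = 145/6
= 24.17


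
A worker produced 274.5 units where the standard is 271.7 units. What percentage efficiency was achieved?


Efficiency = (actual / standard) × 100
= (274.5 / 271.7) × 100
= 101.0%


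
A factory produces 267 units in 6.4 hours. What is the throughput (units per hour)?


Throughput = units / time
= 267 / 6.4
= 41.7 units/hour


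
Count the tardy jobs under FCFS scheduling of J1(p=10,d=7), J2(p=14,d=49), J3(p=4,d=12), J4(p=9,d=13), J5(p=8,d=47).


Completion vs due date:
  J1: C=10, d=7 → TARDY
  J2: C=24, d=49 → on time
  J3: C=28, d=12 → TARDY
  J4: C=37, d=13 → TARDY
  J5: C=45, d=47 → on time
Tardy jobs: J1, J3, J4
Count = 3


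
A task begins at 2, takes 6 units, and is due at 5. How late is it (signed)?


Completion = 2 + 6 = 8
Lateness = C - d = 8 - 5
= 3


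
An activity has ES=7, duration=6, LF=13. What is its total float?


EF = ES + duration = 7 + 6 = 13
LS = LF - duration = 13 - 6 = 7
Total Float = LF - EF = 13 - 13
(or LS - ES = 7 - 7)
= 0


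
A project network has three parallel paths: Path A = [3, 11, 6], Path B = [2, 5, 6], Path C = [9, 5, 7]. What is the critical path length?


Path A: 3 + 11 + 6 = 20
Path B: 2 + 5 + 6 = 13
Path C: 9 + 5 + 7 = 21
Critical path = longest = max(20, 13, 21)
= 21 (Path C)


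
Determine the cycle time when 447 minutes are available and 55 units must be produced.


Cycle time = available time / demand
= 447 / 55
= 8.13 min/unit


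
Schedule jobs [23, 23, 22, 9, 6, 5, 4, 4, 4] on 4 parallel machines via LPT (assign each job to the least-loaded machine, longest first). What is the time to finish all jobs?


Jobs (LPT sorted): [23, 23, 22, 9, 6, 5, 4, 4, 4]
Machines: 4
  J=23 → Machine 1 (load: 0+23=23)
  J=23 → Machine 2 (load: 0+23=23)
  J=22 → Machine 3 (load: 0+22=22)
  J=9 → Machine 4 (load: 0+9=9)
  J=6 → Machine 4 (load: 9+6=15)
  J=5 → Machine 4 (load: 15+5=20)
  J=4 → Machine 4 (load: 20+4=24)
  J=4 → Machine 3 (load: 22+4=26)
  J=4 → Machine 1 (load: 23+4=27)
Machine loads: [27, 23, 26, 24]
Makespan = max = 27 time units


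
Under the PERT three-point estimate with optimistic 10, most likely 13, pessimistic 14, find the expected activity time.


te = (o + 4m + p) / 6
= (10 + 4×13 + 14) / 6
= (10 + 52 + 14) / 6
= 76 / 6
= 12.67


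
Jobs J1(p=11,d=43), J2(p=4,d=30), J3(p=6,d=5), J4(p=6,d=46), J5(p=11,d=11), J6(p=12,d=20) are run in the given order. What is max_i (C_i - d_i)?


Lateness per job (L = C - d):
  J1: C=11, d=43, L=-32
  J2: C=15, d=30, L=-15
  J3: C=21, d=5, L=16
  J4: C=27, d=46, L=-19
  J5: C=38, d=11, L=27
  J6: C=50, d=20, L=30
Lmax = max(-32, -15, 16, -19, 27, 30)
= 30


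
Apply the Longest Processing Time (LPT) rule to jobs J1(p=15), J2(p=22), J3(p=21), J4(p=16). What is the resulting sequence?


LPT: sort by longest processing time first
  J2: p=22
  J3: p=21
  J4: p=16
  J1: p=15
Order: J2 → J3 → J4 → J1


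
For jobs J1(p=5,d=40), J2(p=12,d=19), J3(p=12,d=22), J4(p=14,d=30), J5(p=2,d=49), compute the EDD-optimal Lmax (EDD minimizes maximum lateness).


EDD order: J2 → J3 → J4 → J1 → J5
Completion and lateness:
  J2: C=12, d=19, L=12-19=-7
  J3: C=24, d=22, L=24-22=2
  J4: C=38, d=30, L=38-30=8
  J1: C=43, d=40, L=43-40=3
  J5: C=45, d=49, L=45-49=-4
Lmax = max(-7, 2, 8, 3, -4)
= 8


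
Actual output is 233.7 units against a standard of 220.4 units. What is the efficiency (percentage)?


Efficiency = (actual / standard) × 100
= (233.7 / 220.4) × 100
= 106.0%


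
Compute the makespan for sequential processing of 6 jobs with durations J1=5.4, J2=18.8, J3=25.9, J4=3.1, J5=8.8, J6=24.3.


Sequential makespan: sum all processing times
= 5.4 + 18.8 + 25.9 + 3.1 + 8.8 + 24.3
= 86.3 time units


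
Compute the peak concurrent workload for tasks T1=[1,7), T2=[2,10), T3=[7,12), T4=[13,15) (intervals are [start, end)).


Check each time point for overlaps:
  t=2: 2 tasks active (T1, T2)
Max concurrent = 2


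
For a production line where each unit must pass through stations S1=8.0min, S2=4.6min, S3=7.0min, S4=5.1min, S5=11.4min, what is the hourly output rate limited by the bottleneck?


Bottleneck = longest station time
Station times: [8.0, 4.6, 7.0, 5.1, 11.4]
Max = 11.4 min
Rate = 60 / 11.4
= 5.26 units/hour (bottleneck: 11.4min)


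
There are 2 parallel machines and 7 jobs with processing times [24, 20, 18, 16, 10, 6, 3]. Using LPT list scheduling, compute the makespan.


Jobs (LPT sorted): [24, 20, 18, 16, 10, 6, 3]
Machines: 2
  J=24 → Machine 1 (load: 0+24=24)
  J=20 → Machine 2 (load: 0+20=20)
  J=18 → Machine 2 (load: 20+18=38)
  J=16 → Machine 1 (load: 24+16=40)
  J=10 → Machine 2 (load: 38+10=48)
  J=6 → Machine 1 (load: 40+6=46)
  J=3 → Machine 1 (load: 46+3=49)
Machine loads: [49, 48]
Makespan = max = 49 time units


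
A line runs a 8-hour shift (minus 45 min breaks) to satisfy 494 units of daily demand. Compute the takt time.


Available = 8×60 - 45 = 435 min
Takt time = 435 / 494
= 0.88 min/unit


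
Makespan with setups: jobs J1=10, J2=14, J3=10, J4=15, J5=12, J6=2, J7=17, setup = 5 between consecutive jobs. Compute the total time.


Makespan = Σ processing + (n-1) × setup
= (10 + 14 + 10 + 15 + 12 + 2 + 17) + (7-1)×5
= 80 + 30
= 110 time units


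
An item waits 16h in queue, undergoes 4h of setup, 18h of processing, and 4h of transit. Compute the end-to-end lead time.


Lead time = queue + setup + processing + transit
= 16 + 4 + 18 + 4
= 42 hours


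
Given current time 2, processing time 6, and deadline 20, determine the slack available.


Slack = due - current_time - processing
= 20 - 2 - 6
= 12


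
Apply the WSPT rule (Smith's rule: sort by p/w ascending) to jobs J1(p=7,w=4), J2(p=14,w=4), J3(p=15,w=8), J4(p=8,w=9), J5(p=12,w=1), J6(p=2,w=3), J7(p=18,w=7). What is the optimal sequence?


WSPT (Smith's rule): sort by p/w ascending
  J6: p/w = 2/3 = 0.667
  J4: p/w = 8/9 = 0.889
  J1: p/w = 7/4 = 1.750
  J3: p/w = 15/8 = 1.875
  J7: p/w = 18/7 = 2.571
  J2: p/w = 14/4 = 3.500
  J5: p/w = 12/1 = 12.000
Order: J6 → J4 → J1 → J3 → J7 → J2 → J5


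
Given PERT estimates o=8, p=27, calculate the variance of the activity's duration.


σ² = ((p - o) / 6)² = (p - o)² / 36
= (27 - 8)² / 36
= 19² / 36
= 361 / 36
= 10.0278


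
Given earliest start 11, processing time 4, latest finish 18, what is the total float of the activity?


EF = ES + duration = 11 + 4 = 15
LS = LF - duration = 18 - 4 = 14
Total Float = LF - EF = 18 - 15
(or LS - ES = 14 - 11)
= 3


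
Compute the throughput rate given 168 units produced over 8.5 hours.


Throughput = units / time
= 168 / 8.5
= 19.8 units/hour


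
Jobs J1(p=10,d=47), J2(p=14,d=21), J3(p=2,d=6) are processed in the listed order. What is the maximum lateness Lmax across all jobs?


Lateness per job (L = C - d):
  J1: C=10, d=47, L=-37
  J2: C=24, d=21, L=3
  J3: C=26, d=6, L=20
Lmax = max(-37, 3, 20)
= 20


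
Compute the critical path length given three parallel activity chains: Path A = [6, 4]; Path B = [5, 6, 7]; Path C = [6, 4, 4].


Path A: 6 + 4 = 10
Path B: 5 + 6 + 7 = 18
Path C: 6 + 4 + 4 = 14
Critical path = longest = max(10, 18, 14)
= 18 (Path B)


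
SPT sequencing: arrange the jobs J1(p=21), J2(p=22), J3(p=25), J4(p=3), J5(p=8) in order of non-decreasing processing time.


SPT: sort by shortest processing time
  J4: p=3
  J5: p=8
  J1: p=21
  J2: p=22
  J3: p=25
Order: J4 → J5 → J1 → J2 → J3


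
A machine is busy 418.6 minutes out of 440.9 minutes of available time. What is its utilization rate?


Utilization = busy / total × 100
= 418.6 / 440.9 × 100
= 94.9%


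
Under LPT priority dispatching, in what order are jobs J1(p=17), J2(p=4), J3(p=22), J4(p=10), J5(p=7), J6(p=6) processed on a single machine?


LPT: sort by longest processing time first
  J3: p=22
  J1: p=17
  J4: p=10
  J5: p=7
  J6: p=6
  J2: p=4
Order: J3 → J1 → J4 → J5 → J6 → J2


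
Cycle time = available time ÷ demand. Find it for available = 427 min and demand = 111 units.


Cycle time = available time / demand
= 427 / 111
= 3.85 min/unit


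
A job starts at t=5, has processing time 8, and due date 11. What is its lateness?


Completion = 5 + 8 = 13
Lateness = C - d = 13 - 11
= 2


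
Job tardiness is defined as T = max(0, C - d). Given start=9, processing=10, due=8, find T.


Completion = start + processing = 9 + 10 = 19
Tardiness = max(0, C - d) = max(0, 19 - 8)
= max(0, 11)
= 11


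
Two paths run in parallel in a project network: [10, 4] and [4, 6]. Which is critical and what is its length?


Path A: 10 + 4 = 14
Path B: 4 + 6 = 10
Critical path = longest = max(14, 10)
= 14 (Path A)


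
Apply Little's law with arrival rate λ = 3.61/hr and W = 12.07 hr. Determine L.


Little's law: L = λ × W
= 3.61 × 12.07
= 43.57


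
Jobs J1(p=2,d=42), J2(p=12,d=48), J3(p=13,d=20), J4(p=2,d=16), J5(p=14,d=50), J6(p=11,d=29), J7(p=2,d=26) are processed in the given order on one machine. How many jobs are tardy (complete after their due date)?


Completion vs due date:
  J1: C=2, d=42 → on time
  J2: C=14, d=48 → on time
  J3: C=27, d=20 → TARDY
  J4: C=29, d=16 → TARDY
  J5: C=43, d=50 → on time
  J6: C=54, d=29 → TARDY
  J7: C=56, d=26 → TARDY
Tardy jobs: J3, J4, J6, J7
Count = 4


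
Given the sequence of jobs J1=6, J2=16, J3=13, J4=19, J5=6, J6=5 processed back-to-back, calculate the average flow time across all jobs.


Completion times:
  J1: completes at 6
  J2: completes at 22
  J3: completes at 35
  J4: completes at 54
  J5: completes at 60
  J6: completes at 65
Sum = 242
Average = 242/6
= 40.33
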